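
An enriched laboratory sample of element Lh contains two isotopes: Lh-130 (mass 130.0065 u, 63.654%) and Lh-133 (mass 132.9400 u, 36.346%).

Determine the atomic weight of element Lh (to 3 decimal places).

131.073 u

The abundance-weighted mean is 0.63654 × 130.0065 + 0.36346 × 132.9400
= 82.75434 + 48.31837 = 131.07271 u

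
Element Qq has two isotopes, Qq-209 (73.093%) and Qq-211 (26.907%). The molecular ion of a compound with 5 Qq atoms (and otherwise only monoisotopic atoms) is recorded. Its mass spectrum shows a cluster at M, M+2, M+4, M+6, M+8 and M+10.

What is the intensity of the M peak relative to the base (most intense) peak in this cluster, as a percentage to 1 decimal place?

(0.73093 + 0.26907)^5 gives M 0.2086, M+2 0.3840, M+4 0.2827, M+6 0.1041, M+8 0.0192, M+10 0.0014; the largest is M+2.
P(M+2) = C(5,1) × 0.73093^4 × 0.26907^1 = 5 × 0.28543232 × 0.26907 = 0.384006 (base)
P(M) = C(5,0) × 0.73093^5 × 0.26907^0 = 1 × 0.20863105 × 1.0000 = 0.208631
Relative intensity = 0.208631 / 0.384006 × 100 = 54.3

54.3%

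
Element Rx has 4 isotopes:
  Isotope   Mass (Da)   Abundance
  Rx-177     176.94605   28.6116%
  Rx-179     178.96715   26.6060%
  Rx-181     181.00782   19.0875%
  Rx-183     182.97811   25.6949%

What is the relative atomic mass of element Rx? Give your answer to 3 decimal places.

179.809 Da

The abundance-weighted mean is 0.286116 × 176.94605 + 0.266060 × 178.96715 + 0.190875 × 181.00782 + 0.256949 × 182.97811
= 50.627096 + 47.616000 + 34.549868 + 47.016042 = 179.809006 Da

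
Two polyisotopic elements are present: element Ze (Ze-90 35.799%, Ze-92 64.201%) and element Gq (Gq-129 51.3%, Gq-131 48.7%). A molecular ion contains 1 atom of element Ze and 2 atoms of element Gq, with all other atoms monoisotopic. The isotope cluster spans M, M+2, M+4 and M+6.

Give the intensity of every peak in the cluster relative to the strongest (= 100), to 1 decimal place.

23.2 : 85.7 : 100.0 : 37.5

Element Ze pattern (n=1): 0.35799 : 0.64201
Element Gq pattern (n=2): 0.263169 : 0.499662 : 0.237169
Convolve the two distributions (both contribute in 2-u steps):
  M: 0.35799×0.263169 = 0.094212
  M+2: 0.35799×0.499662 + 0.64201×0.263169 = 0.347831
  M+4: 0.35799×0.237169 + 0.64201×0.499662 = 0.405692
  M+6: 0.64201×0.237169 = 0.152265
Scale to base peak (0.405692) = 100: 23.2 : 85.7 : 100.0 : 37.5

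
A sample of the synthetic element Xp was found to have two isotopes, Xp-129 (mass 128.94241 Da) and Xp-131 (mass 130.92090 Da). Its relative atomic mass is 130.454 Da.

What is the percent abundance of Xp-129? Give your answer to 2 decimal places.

23.60%

Writing the weighted mean with unknown fraction x of Xp-129:
128.94241·x + 130.92090·(1 − x) = 130.454
(128.94241 − 130.92090)·x = 130.454 − 130.92090
x = -0.46690 / -1.97849 = 0.23599 → 23.60% Xp-129, 76.40% Xp-131.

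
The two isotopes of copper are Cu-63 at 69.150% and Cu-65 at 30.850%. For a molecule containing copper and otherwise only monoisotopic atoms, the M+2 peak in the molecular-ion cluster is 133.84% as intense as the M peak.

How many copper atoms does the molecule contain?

3

The M+2/M ratio from n Cu atoms is n · q/p = n · 0.30850/0.69150.
n = 1.3384 × 0.69150/0.30850 = 3.00 ≈ 3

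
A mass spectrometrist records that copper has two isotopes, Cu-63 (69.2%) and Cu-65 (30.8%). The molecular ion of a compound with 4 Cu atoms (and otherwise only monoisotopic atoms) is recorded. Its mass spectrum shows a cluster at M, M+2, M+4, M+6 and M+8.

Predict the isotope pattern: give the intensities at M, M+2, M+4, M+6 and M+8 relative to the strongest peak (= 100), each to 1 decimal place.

Expanding (0.692 + 0.308)^4:
P(M) = 0.692^4 = 0.229311
P(M+2) = 4 × 0.692^3 × 0.308^1 = 0.408253
P(M+4) = 6 × 0.692^2 × 0.308^2 = 0.272562
P(M+6) = 4 × 0.692^1 × 0.308^3 = 0.080876
P(M+8) = 0.308^4 = 0.008999
The M+2 peak is largest (0.408253); scaling to 100 gives 56.2 : 100.0 : 66.8 : 19.8 : 2.2.

56.2 : 100.0 : 66.8 : 19.8 : 2.2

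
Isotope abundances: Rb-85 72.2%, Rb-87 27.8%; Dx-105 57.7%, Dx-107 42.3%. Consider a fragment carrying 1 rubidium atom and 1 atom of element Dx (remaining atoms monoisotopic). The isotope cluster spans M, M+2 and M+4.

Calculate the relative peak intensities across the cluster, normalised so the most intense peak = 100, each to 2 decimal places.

89.43 : 100.00 : 25.24

Rubidium pattern (n=1): 0.7220 : 0.2780
Element Dx pattern (n=1): 0.5770 : 0.4230
Convolve the two distributions (both contribute in 2-u steps):
  M: 0.7220×0.5770 = 0.416594
  M+2: 0.7220×0.4230 + 0.2780×0.5770 = 0.465812
  M+4: 0.2780×0.4230 = 0.117594
Scale to base peak (0.465812) = 100: 89.43 : 100.00 : 25.24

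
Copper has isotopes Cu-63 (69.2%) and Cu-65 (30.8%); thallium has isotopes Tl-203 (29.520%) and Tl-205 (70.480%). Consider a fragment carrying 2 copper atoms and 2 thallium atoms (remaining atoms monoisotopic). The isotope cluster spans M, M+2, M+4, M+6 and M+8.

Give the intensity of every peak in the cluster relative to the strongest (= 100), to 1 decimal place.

9.9 : 55.8 : 100.0 : 59.3 : 11.1

Copper pattern (n=2): 0.478864 : 0.426272 : 0.094864
Thallium pattern (n=2): 0.08714304 : 0.41611392 : 0.49674304
Convolve the two distributions (both contribute in 2-u steps):
  M: 0.478864×0.08714304 = 0.041730
  M+2: 0.478864×0.41611392 + 0.426272×0.08714304 = 0.236409
  M+4: 0.478864×0.49674304 + 0.426272×0.41611392 + 0.094864×0.08714304 = 0.423517
  M+6: 0.426272×0.49674304 + 0.094864×0.41611392 = 0.251222
  M+8: 0.094864×0.49674304 = 0.047123
Scale to base peak (0.423517) = 100: 9.9 : 55.8 : 100.0 : 59.3 : 11.1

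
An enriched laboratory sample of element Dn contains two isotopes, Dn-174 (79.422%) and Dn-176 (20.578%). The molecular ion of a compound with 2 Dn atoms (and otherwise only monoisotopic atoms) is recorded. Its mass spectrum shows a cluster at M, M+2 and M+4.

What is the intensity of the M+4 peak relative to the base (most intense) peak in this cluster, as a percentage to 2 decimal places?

Term probabilities: M 0.6308, M+2 0.3269, M+4 0.0423. Base peak = M.
P(M) = C(2,0) × 0.79422^2 × 0.20578^0 = 1 × 0.63078541 × 1.0000 = 0.630785 (base)
P(M+4) = C(2,2) × 0.79422^0 × 0.20578^2 = 1 × 1.0000 × 0.04234541 = 0.042345
Relative intensity = 0.042345 / 0.630785 × 100 = 6.71

6.71%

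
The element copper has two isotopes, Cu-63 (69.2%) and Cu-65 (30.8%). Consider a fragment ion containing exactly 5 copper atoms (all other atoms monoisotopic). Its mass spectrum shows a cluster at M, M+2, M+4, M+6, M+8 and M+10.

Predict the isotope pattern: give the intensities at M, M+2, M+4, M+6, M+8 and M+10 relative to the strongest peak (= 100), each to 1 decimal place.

44.9 : 100.0 : 89.0 : 39.6 : 8.8 : 0.8

Expanding (0.692 + 0.308)^5:
P(M) = 0.692^5 = 0.158683
P(M+2) = 5 × 0.692^4 × 0.308^1 = 0.353139
P(M+4) = 10 × 0.692^3 × 0.308^2 = 0.314355
P(M+6) = 10 × 0.692^2 × 0.308^3 = 0.139915
P(M+8) = 5 × 0.692^1 × 0.308^4 = 0.031137
P(M+10) = 0.308^5 = 0.002772
The M+2 peak is largest (0.353139); scaling to 100 gives 44.9 : 100.0 : 89.0 : 39.6 : 8.8 : 0.8.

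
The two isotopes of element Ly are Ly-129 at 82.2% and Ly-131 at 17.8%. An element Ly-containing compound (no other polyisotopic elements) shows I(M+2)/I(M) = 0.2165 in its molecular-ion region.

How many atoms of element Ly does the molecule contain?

1

The M+2/M ratio from n Ly atoms is n · q/p = n · 0.178/0.822.
n = 0.2165 × 0.822/0.178 = 1.00 ≈ 1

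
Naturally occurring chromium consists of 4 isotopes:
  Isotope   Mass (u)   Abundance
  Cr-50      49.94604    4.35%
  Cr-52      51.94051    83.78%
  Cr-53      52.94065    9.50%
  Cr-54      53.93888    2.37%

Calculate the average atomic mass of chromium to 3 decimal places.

51.996 u

Average mass = Σ (abundance × isotope mass) = 0.0435 × 49.94604 + 0.8378 × 51.94051 + 0.0950 × 52.94065 + 0.0237 × 53.93888
= 2.172653 + 43.515759 + 5.029362 + 1.278351 = 51.996125 u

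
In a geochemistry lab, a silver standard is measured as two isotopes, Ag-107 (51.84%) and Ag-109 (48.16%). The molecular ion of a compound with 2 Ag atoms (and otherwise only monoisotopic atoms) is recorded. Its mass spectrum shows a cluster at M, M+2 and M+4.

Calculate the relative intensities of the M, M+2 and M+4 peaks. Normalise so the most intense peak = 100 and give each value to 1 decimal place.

53.8 : 100.0 : 46.5

Each Ag atom is independently Ag-107 (p = 0.5184) or Ag-109 (q = 0.4816); the cluster is the binomial expansion (p + q)^2.
P(M) = 0.5184^2 = 0.268739
P(M+2) = 2 × 0.5184^1 × 0.4816^1 = 0.499323
P(M+4) = 0.4816^2 = 0.231939
The M+2 peak is largest (0.499323); scaling to 100 gives 53.8 : 100.0 : 46.5.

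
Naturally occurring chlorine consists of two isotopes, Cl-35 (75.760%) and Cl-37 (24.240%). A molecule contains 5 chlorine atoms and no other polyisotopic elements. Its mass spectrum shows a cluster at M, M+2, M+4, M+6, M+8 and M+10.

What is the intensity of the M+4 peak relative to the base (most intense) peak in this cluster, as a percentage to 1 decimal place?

64.0%

Term probabilities: M 0.2496, M+2 0.3993, M+4 0.2555, M+6 0.0817, M+8 0.0131, M+10 0.0008. Base peak = M+2.
P(M+2) = C(5,1) × 0.75760^4 × 0.24240^1 = 5 × 0.32942751 × 0.2424 = 0.399266 (base)
P(M+4) = C(5,2) × 0.75760^3 × 0.24240^2 = 10 × 0.4348304 × 0.05875776 = 0.255497
Relative intensity = 0.255497 / 0.399266 × 100 = 64.0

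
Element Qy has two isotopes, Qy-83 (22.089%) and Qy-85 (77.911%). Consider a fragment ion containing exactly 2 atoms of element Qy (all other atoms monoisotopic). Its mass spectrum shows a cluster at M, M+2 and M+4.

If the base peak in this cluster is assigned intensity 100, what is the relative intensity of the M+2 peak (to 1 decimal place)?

Binomial terms of (0.22089 + 0.77911)^2: M 0.0488, M+2 0.3442, M+4 0.6070 → M+4 is the base peak.
P(M+4) = C(2,2) × 0.22089^0 × 0.77911^2 = 1 × 1.0000 × 0.60701239 = 0.607012 (base)
P(M+2) = C(2,1) × 0.22089^1 × 0.77911^1 = 2 × 0.22089 × 0.77911 = 0.344195
Relative intensity = 0.344195 / 0.607012 × 100 = 56.7

56.7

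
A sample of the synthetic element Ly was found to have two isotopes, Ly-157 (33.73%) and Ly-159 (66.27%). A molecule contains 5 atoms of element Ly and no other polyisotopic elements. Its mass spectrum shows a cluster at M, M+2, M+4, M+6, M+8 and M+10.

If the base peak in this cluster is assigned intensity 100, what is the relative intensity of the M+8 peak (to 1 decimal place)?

(0.3373 + 0.6627)^5 gives M 0.0044, M+2 0.0429, M+4 0.1685, M+6 0.3311, M+8 0.3253, M+10 0.1278; the largest is M+6.
P(M+6) = C(5,3) × 0.3373^2 × 0.6627^3 = 10 × 0.11377129 × 0.29103881 = 0.331119 (base)
P(M+8) = C(5,4) × 0.3373^1 × 0.6627^4 = 5 × 0.3373 × 0.19287142 = 0.325278
Relative intensity = 0.325278 / 0.331119 × 100 = 98.2

98.2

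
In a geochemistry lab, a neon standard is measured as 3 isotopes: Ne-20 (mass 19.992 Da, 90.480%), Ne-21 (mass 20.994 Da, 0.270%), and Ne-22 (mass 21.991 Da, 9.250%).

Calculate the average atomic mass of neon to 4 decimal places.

20.1796 Da

The abundance-weighted mean is 0.90480 × 19.992 + 0.00270 × 20.994 + 0.09250 × 21.991
= 18.08876 + 0.05668 + 2.03417 = 20.17961 Da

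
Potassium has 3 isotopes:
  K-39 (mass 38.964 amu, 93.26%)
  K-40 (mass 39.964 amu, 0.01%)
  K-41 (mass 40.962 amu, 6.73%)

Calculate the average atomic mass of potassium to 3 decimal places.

The abundance-weighted mean is 0.9326 × 38.964 + 0.0001 × 39.964 + 0.0673 × 40.962
= 36.3378 + 0.0040 + 2.7567 = 39.0985 amu

39.099 amu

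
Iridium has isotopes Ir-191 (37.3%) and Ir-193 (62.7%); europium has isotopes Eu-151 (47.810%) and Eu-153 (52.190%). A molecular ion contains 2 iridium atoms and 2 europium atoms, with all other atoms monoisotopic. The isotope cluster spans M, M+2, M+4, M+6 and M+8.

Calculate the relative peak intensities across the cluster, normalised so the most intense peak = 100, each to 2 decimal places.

8.81 : 48.83 : 100.00 : 89.59 : 29.65

Iridium pattern (n=2): 0.139129 : 0.467742 : 0.393129
Europium pattern (n=2): 0.22857961 : 0.49904078 : 0.27237961
Convolve the two distributions (both contribute in 2-u steps):
  M: 0.139129×0.22857961 = 0.031802
  M+2: 0.139129×0.49904078 + 0.467742×0.22857961 = 0.176347
  M+4: 0.139129×0.27237961 + 0.467742×0.49904078 + 0.393129×0.22857961 = 0.361180
  M+6: 0.467742×0.27237961 + 0.393129×0.49904078 = 0.323591
  M+8: 0.393129×0.27237961 = 0.107080
Scale to base peak (0.361180) = 100: 8.81 : 48.83 : 100.00 : 89.59 : 29.65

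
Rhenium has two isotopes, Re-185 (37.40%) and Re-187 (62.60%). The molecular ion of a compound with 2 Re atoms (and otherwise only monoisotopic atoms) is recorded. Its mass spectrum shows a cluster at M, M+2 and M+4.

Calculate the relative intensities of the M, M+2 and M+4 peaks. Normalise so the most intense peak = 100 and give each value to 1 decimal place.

Expanding (0.3740 + 0.6260)^2:
P(M) = 0.3740^2 = 0.139876
P(M+2) = 2 × 0.3740^1 × 0.6260^1 = 0.468248
P(M+4) = 0.6260^2 = 0.391876
The M+2 peak is largest (0.468248); scaling to 100 gives 29.9 : 100.0 : 83.7.

29.9 : 100.0 : 83.7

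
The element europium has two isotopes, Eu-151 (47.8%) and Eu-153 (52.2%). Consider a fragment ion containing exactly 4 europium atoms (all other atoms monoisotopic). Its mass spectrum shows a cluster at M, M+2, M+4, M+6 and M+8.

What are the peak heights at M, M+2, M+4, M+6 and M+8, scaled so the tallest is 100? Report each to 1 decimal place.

14.0 : 61.0 : 100.0 : 72.8 : 19.9

Expanding (0.478 + 0.522)^4:
P(M) = 0.478^4 = 0.052205
P(M+2) = 4 × 0.478^3 × 0.522^1 = 0.228042
P(M+4) = 6 × 0.478^2 × 0.522^2 = 0.373549
P(M+6) = 4 × 0.478^1 × 0.522^3 = 0.271956
P(M+8) = 0.522^4 = 0.074248
The M+4 peak is largest (0.373549); scaling to 100 gives 14.0 : 61.0 : 100.0 : 72.8 : 19.9.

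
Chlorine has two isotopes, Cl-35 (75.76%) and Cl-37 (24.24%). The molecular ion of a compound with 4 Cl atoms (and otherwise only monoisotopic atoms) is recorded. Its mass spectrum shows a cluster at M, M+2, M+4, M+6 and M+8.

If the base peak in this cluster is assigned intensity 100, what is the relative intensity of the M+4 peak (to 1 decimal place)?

48.0

(0.7576 + 0.2424)^4 gives M 0.3294, M+2 0.4216, M+4 0.2023, M+6 0.0432, M+8 0.0035; the largest is M+2.
P(M+2) = C(4,1) × 0.7576^3 × 0.2424^1 = 4 × 0.4348304 × 0.2424 = 0.421612 (base)
P(M+4) = C(4,2) × 0.7576^2 × 0.2424^2 = 6 × 0.57395776 × 0.05875776 = 0.202347
Relative intensity = 0.202347 / 0.421612 × 100 = 48.0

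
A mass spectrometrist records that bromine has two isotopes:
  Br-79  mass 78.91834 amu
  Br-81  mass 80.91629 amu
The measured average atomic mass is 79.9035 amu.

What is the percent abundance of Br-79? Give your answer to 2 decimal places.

50.69%

Let x be the fractional abundance of Br-79; then Br-81 has abundance 1 − x.
78.91834·x + 80.91629·(1 − x) = 79.9035
(78.91834 − 80.91629)·x = 79.9035 − 80.91629
x = -1.01279 / -1.99795 = 0.50691 → 50.69% Br-79, 49.31% Br-81.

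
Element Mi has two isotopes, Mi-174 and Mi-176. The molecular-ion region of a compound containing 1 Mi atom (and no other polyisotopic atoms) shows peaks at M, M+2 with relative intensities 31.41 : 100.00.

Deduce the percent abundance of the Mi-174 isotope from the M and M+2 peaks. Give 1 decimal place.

Write p for the Mi-174 fraction. I(M+2)/I(M) = [C(1,1)·p^0·(1−p)] / p^1 = 1·(1−p)/p = 100.00/31.41 = 3.1837
(1−p)/p = 3.1837/1 = 3.1837  ⇒  p = 1/(1 + 3.1837) = 0.2390
Mi-174: 23.9%, Mi-176: 76.1%.

23.9%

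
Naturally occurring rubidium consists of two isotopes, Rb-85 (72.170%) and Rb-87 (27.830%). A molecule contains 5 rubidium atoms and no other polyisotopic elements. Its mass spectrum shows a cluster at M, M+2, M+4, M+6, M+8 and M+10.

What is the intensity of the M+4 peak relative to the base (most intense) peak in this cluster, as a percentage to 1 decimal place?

Binomial terms of (0.72170 + 0.27830)^5: M 0.1958, M+2 0.3775, M+4 0.2911, M+6 0.1123, M+8 0.0216, M+10 0.0017 → M+2 is the base peak.
P(M+2) = C(5,1) × 0.72170^4 × 0.27830^1 = 5 × 0.27128565 × 0.2783 = 0.377494 (base)
P(M+4) = C(5,2) × 0.72170^3 × 0.27830^2 = 10 × 0.37589809 × 0.07745089 = 0.291136
Relative intensity = 0.291136 / 0.377494 × 100 = 77.1

77.1%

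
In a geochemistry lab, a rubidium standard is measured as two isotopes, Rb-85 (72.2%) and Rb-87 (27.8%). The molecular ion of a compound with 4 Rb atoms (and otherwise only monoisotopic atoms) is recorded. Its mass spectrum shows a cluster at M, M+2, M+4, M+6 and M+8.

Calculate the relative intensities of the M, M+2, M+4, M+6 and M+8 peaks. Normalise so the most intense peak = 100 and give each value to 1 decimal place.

Each Rb atom is independently Rb-85 (p = 0.722) or Rb-87 (q = 0.278); the cluster is the binomial expansion (p + q)^4.
P(M) = 0.722^4 = 0.271737
P(M+2) = 4 × 0.722^3 × 0.278^1 = 0.418520
P(M+4) = 6 × 0.722^2 × 0.278^2 = 0.241721
P(M+6) = 4 × 0.722^1 × 0.278^3 = 0.062049
P(M+8) = 0.278^4 = 0.005973
The M+2 peak is largest (0.418520); scaling to 100 gives 64.9 : 100.0 : 57.8 : 14.8 : 1.4.

64.9 : 100.0 : 57.8 : 14.8 : 1.4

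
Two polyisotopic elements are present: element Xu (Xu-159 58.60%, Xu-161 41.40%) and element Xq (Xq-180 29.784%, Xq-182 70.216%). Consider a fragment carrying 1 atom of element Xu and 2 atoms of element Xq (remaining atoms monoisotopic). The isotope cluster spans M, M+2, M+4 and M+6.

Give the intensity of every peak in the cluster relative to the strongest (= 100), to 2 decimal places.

11.25 : 60.99 : 100.00 : 44.17

Element Xu pattern (n=1): 0.5860 : 0.4140
Element Xq pattern (n=2): 0.08870867 : 0.41826267 : 0.49302867
Convolve the two distributions (both contribute in 2-u steps):
  M: 0.5860×0.08870867 = 0.051983
  M+2: 0.5860×0.41826267 + 0.4140×0.08870867 = 0.281827
  M+4: 0.5860×0.49302867 + 0.4140×0.41826267 = 0.462076
  M+6: 0.4140×0.49302867 = 0.204114
Scale to base peak (0.462076) = 100: 11.25 : 60.99 : 100.00 : 44.17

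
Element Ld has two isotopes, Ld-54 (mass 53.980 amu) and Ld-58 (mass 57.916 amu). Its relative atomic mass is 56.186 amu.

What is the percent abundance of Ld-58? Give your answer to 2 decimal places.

56.05%

Writing the weighted mean with unknown fraction x of Ld-54:
53.980·x + 57.916·(1 − x) = 56.186
(53.980 − 57.916)·x = 56.186 − 57.916
x = -1.730 / -3.936 = 0.43953 → 43.95% Ld-54, 56.05% Ld-58.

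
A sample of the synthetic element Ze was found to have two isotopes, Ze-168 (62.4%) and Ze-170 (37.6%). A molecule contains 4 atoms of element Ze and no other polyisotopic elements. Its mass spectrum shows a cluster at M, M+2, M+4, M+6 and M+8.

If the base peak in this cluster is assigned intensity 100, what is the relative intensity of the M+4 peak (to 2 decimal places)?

90.38

Binomial terms of (0.624 + 0.376)^4: M 0.1516, M+2 0.3654, M+4 0.3303, M+6 0.1327, M+8 0.0200 → M+2 is the base peak.
P(M+2) = C(4,1) × 0.624^3 × 0.376^1 = 4 × 0.24297062 × 0.3760 = 0.365428 (base)
P(M+4) = C(4,2) × 0.624^2 × 0.376^2 = 6 × 0.389376 × 0.141376 = 0.330291
Relative intensity = 0.330291 / 0.365428 × 100 = 90.38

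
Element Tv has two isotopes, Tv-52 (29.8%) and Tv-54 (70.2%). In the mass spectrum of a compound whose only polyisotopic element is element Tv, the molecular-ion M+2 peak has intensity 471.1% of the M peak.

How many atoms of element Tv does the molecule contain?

2

The M+2/M ratio from n Tv atoms is n · q/p = n · 0.702/0.298.
n = 4.711 × 0.298/0.702 = 2.00 ≈ 2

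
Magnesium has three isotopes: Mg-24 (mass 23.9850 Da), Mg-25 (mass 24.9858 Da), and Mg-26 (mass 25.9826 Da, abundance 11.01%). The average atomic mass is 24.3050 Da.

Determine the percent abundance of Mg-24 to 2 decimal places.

78.99%

The remaining 88.99% is split between Mg-24 (fraction x) and Mg-25 (fraction 0.8899 − x).
Substituting: 23.9850x + 24.9858(0.8899 − x) = 21.44431574
(23.9850 − 24.9858)x = -0.79054768  ⇒  x = 0.78992, y = 0.09998
Mg-24: 78.99%, Mg-25: 10.00%.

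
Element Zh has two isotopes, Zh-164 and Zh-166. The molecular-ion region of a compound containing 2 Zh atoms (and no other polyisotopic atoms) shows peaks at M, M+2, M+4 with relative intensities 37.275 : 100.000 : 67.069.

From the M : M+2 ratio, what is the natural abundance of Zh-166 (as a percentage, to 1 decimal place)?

57.3%

If p is the fraction of Zh that is Zh-164, then I(M+2)/I(M) = [C(2,1)·p^1·(1−p)] / p^2 = 2·(1−p)/p = 100.000/37.275 = 2.6828
(1−p)/p = 2.6828/2 = 1.3414  ⇒  p = 1/(1 + 1.3414) = 0.4271
Zh-164: 42.7%, Zh-166: 57.3%.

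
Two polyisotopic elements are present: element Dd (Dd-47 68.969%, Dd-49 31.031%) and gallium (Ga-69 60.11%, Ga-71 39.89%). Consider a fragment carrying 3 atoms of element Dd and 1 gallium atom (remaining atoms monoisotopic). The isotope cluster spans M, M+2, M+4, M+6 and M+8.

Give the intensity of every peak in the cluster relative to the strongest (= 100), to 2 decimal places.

Element Dd pattern (n=3): 0.32806643 : 0.44281761 : 0.1992355 : 0.02988046
Gallium pattern (n=1): 0.6011 : 0.3989
Convolve the two distributions (both contribute in 2-u steps):
  M: 0.32806643×0.6011 = 0.197201
  M+2: 0.32806643×0.3989 + 0.44281761×0.6011 = 0.397043
  M+4: 0.44281761×0.3989 + 0.1992355×0.6011 = 0.296400
  M+6: 0.1992355×0.3989 + 0.02988046×0.6011 = 0.097436
  M+8: 0.02988046×0.3989 = 0.011919
Scale to base peak (0.397043) = 100: 49.67 : 100.00 : 74.65 : 24.54 : 3.00

49.67 : 100.00 : 74.65 : 24.54 : 3.00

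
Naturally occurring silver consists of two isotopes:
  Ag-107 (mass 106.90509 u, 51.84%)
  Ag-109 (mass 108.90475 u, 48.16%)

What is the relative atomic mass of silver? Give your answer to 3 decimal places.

107.868 u

Average mass = Σ (abundance × isotope mass) = 0.5184 × 106.90509 + 0.4816 × 108.90475
= 55.419599 + 52.448528 = 107.868127 u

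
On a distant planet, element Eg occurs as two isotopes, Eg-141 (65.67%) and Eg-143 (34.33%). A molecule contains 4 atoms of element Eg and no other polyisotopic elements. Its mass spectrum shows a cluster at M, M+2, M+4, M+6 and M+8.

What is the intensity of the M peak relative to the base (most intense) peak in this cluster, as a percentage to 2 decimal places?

Binomial terms of (0.6567 + 0.3433)^4: M 0.1860, M+2 0.3889, M+4 0.3050, M+6 0.1063, M+8 0.0139 → M+2 is the base peak.
P(M+2) = C(4,1) × 0.6567^3 × 0.3433^1 = 4 × 0.28320509 × 0.3433 = 0.388897 (base)
P(M) = C(4,0) × 0.6567^4 × 0.3433^0 = 1 × 0.18598078 × 1.0000 = 0.185981
Relative intensity = 0.185981 / 0.388897 × 100 = 47.82

47.82%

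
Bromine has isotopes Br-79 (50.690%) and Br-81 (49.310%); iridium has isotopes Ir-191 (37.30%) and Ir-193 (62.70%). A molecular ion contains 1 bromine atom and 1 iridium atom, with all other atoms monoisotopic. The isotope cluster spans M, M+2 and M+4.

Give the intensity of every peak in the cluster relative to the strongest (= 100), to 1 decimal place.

Bromine pattern (n=1): 0.5069 : 0.4931
Iridium pattern (n=1): 0.3730 : 0.6270
Convolve the two distributions (both contribute in 2-u steps):
  M: 0.5069×0.3730 = 0.189074
  M+2: 0.5069×0.6270 + 0.4931×0.3730 = 0.501753
  M+4: 0.4931×0.6270 = 0.309174
Scale to base peak (0.501753) = 100: 37.7 : 100.0 : 61.6

37.7 : 100.0 : 61.6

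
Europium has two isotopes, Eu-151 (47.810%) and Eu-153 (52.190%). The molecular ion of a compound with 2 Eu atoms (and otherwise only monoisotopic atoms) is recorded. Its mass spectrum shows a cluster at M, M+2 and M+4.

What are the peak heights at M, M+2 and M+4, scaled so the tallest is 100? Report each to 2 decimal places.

Expanding (0.47810 + 0.52190)^2:
P(M) = 0.47810^2 = 0.228580
P(M+2) = 2 × 0.47810^1 × 0.52190^1 = 0.499041
P(M+4) = 0.52190^2 = 0.272380
The M+2 peak is largest (0.499041); scaling to 100 gives 45.80 : 100.00 : 54.58.

45.80 : 100.00 : 54.58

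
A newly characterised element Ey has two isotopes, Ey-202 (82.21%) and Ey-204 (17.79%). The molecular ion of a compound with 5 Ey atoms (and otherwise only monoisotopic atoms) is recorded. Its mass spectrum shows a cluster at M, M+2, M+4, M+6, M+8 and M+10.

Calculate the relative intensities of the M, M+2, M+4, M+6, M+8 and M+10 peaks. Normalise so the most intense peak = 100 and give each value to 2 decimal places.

92.42 : 100.00 : 43.28 : 9.37 : 1.01 : 0.04

The 5 Ey atoms are independent, so intensities follow the terms of (0.8221 + 0.1779)^5.
P(M) = 0.8221^5 = 0.375511
P(M+2) = 5 × 0.8221^4 × 0.1779^1 = 0.406298
P(M+4) = 10 × 0.8221^3 × 0.1779^2 = 0.175843
P(M+6) = 10 × 0.8221^2 × 0.1779^3 = 0.038052
P(M+8) = 5 × 0.8221^1 × 0.1779^4 = 0.004117
P(M+10) = 0.1779^5 = 0.000178
The M+2 peak is largest (0.406298); scaling to 100 gives 92.42 : 100.00 : 43.28 : 9.37 : 1.01 : 0.04.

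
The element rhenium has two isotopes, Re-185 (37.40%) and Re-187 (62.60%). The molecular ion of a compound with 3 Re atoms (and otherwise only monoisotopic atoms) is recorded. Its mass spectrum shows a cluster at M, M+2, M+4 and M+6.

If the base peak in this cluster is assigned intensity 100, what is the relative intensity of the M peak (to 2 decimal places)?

Term probabilities: M 0.0523, M+2 0.2627, M+4 0.4397, M+6 0.2453. Base peak = M+4.
P(M+4) = C(3,2) × 0.3740^1 × 0.6260^2 = 3 × 0.3740 × 0.391876 = 0.439685 (base)
P(M) = C(3,0) × 0.3740^3 × 0.6260^0 = 1 × 0.05231362 × 1.0000 = 0.052314
Relative intensity = 0.052314 / 0.439685 × 100 = 11.90

11.90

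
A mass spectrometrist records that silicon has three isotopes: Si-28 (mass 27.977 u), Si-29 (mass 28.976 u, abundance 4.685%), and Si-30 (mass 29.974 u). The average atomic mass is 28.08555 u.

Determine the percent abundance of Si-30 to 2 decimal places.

3.09%

Let x and y be the fractions of Si-28 and Si-30. Then x + y = 1 − 0.04685 = 0.95315 and 27.977x + 29.974y = 28.08555 − 0.04685×28.976 = 26.7280244.
Substituting: 27.977x + 29.974(0.95315 − x) = 26.7280244
(27.977 − 29.974)x = -1.8416937  ⇒  x = 0.92223, y = 0.03092
Si-28: 92.22%, Si-30: 3.09%.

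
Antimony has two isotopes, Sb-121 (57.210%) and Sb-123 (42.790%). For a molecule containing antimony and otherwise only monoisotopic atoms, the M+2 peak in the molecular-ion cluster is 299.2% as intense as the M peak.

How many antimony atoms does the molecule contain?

For n independent Sb atoms, I(M+2)/I(M) = n · (abundance Sb-123) / (abundance Sb-121) = n · 0.42790/0.57210.
n = 2.992 × 0.57210/0.42790 = 4.00 ≈ 4

4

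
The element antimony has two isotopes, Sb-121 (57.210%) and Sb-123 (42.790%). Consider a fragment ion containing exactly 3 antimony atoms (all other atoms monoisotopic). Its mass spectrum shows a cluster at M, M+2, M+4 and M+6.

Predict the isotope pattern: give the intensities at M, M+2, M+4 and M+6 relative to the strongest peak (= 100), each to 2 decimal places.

Each Sb atom is independently Sb-121 (p = 0.57210) or Sb-123 (q = 0.42790); the cluster is the binomial expansion (p + q)^3.
P(M) = 0.57210^3 = 0.187247
P(M+2) = 3 × 0.57210^2 × 0.42790^1 = 0.420153
P(M+4) = 3 × 0.57210^1 × 0.42790^2 = 0.314252
P(M+6) = 0.42790^3 = 0.078348
The M+2 peak is largest (0.420153); scaling to 100 gives 44.57 : 100.00 : 74.79 : 18.65.

44.57 : 100.00 : 74.79 : 18.65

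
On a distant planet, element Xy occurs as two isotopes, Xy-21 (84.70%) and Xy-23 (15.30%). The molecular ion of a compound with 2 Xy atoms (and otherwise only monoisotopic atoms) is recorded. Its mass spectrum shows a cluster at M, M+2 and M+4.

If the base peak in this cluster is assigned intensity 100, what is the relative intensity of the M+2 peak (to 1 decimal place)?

(0.8470 + 0.1530)^2 gives M 0.7174, M+2 0.2592, M+4 0.0234; the largest is M.
P(M) = C(2,0) × 0.8470^2 × 0.1530^0 = 1 × 0.717409 × 1.0000 = 0.717409 (base)
P(M+2) = C(2,1) × 0.8470^1 × 0.1530^1 = 2 × 0.8470 × 0.1530 = 0.259182
Relative intensity = 0.259182 / 0.717409 × 100 = 36.1

36.1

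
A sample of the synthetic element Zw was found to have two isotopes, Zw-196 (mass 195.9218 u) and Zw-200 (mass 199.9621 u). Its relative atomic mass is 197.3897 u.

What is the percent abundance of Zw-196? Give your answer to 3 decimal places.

Writing the weighted mean with unknown fraction x of Zw-196:
195.9218·x + 199.9621·(1 − x) = 197.3897
(195.9218 − 199.9621)·x = 197.3897 − 199.9621
x = -2.5724 / -4.0403 = 0.63669 → 63.669% Zw-196, 36.331% Zw-200.

63.669%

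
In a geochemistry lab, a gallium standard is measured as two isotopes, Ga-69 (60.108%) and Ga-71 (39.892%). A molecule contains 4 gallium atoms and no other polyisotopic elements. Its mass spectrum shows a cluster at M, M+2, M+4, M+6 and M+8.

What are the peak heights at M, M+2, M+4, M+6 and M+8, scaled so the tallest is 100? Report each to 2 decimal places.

Expanding (0.60108 + 0.39892)^4:
P(M) = 0.60108^4 = 0.130536
P(M+2) = 4 × 0.60108^3 × 0.39892^1 = 0.346531
P(M+4) = 6 × 0.60108^2 × 0.39892^2 = 0.344975
P(M+6) = 4 × 0.60108^1 × 0.39892^3 = 0.152633
P(M+8) = 0.39892^4 = 0.025325
The M+2 peak is largest (0.346531); scaling to 100 gives 37.67 : 100.00 : 99.55 : 44.05 : 7.31.

37.67 : 100.00 : 99.55 : 44.05 : 7.31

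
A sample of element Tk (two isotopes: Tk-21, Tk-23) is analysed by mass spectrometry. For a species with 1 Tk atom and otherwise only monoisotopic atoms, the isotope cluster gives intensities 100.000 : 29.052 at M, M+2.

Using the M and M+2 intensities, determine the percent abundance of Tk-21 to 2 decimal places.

77.49%

Let p = fractional abundance of Tk-21. I(M+2)/I(M) = [C(1,1)·p^0·(1−p)] / p^1 = 1·(1−p)/p = 29.052/100.000 = 0.2905
(1−p)/p = 0.2905/1 = 0.2905  ⇒  p = 1/(1 + 0.2905) = 0.7749
Tk-21: 77.49%, Tk-23: 22.51%.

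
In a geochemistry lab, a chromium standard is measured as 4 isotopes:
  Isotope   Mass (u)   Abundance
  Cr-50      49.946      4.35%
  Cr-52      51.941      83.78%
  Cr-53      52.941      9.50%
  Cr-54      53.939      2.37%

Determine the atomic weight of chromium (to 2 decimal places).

The abundance-weighted mean is 0.0435 × 49.946 + 0.8378 × 51.941 + 0.0950 × 52.941 + 0.0237 × 53.939
= 2.1727 + 43.5162 + 5.0294 + 1.2784 = 51.9967 u

52.00 u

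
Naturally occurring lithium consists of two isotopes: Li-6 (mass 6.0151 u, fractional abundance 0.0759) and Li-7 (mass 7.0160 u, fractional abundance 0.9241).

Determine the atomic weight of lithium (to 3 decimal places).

The abundance-weighted mean is 0.0759 × 6.0151 + 0.9241 × 7.0160
= 0.45655 + 6.48349 = 6.94004 u

6.940 u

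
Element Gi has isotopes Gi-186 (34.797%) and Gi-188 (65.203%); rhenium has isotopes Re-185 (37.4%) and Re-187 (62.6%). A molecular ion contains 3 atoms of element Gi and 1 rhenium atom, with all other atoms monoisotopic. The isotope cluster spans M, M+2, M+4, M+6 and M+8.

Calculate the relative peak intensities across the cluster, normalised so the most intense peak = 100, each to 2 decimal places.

4.13 : 30.13 : 82.37 : 100.00 : 45.49

Element Gi pattern (n=3): 0.04213329 : 0.23684948 : 0.44381116 : 0.27720607
Rhenium pattern (n=1): 0.3740 : 0.6260
Convolve the two distributions (both contribute in 2-u steps):
  M: 0.04213329×0.3740 = 0.015758
  M+2: 0.04213329×0.6260 + 0.23684948×0.3740 = 0.114957
  M+4: 0.23684948×0.6260 + 0.44381116×0.3740 = 0.314253
  M+6: 0.44381116×0.6260 + 0.27720607×0.3740 = 0.381501
  M+8: 0.27720607×0.6260 = 0.173531
Scale to base peak (0.381501) = 100: 4.13 : 30.13 : 82.37 : 100.00 : 45.49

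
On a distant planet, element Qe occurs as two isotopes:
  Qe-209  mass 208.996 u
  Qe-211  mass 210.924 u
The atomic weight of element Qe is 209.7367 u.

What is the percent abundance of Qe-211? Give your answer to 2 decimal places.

38.42%

Let x be the fractional abundance of Qe-209; then Qe-211 has abundance 1 − x.
208.996·x + 210.924·(1 − x) = 209.7367
(208.996 − 210.924)·x = 209.7367 − 210.924
x = -1.1873 / -1.928 = 0.61582 → 61.58% Qe-209, 38.42% Qe-211.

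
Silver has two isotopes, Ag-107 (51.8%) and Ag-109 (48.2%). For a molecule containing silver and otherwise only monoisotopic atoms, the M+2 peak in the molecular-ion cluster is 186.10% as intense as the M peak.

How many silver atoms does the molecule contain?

For n independent Ag atoms, I(M+2)/I(M) = n · (abundance Ag-109) / (abundance Ag-107) = n · 0.482/0.518.
n = 1.8610 × 0.518/0.482 = 2.00 ≈ 2

2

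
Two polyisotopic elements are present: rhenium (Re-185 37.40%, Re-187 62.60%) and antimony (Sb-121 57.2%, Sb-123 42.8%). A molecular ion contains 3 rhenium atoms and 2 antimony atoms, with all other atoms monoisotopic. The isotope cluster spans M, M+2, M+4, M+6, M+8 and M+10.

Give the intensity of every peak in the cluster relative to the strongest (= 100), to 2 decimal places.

Rhenium pattern (n=3): 0.05231362 : 0.26268713 : 0.43968487 : 0.24531438
Antimony pattern (n=2): 0.327184 : 0.489632 : 0.183184
Convolve the two distributions (both contribute in 2-u steps):
  M: 0.05231362×0.327184 = 0.017116
  M+2: 0.05231362×0.489632 + 0.26268713×0.327184 = 0.111561
  M+4: 0.05231362×0.183184 + 0.26268713×0.489632 + 0.43968487×0.327184 = 0.282061
  M+6: 0.26268713×0.183184 + 0.43968487×0.489632 + 0.24531438×0.327184 = 0.343667
  M+8: 0.43968487×0.183184 + 0.24531438×0.489632 = 0.200657
  M+10: 0.24531438×0.183184 = 0.044938
Scale to base peak (0.343667) = 100: 4.98 : 32.46 : 82.07 : 100.00 : 58.39 : 13.08

4.98 : 32.46 : 82.07 : 100.00 : 58.39 : 13.08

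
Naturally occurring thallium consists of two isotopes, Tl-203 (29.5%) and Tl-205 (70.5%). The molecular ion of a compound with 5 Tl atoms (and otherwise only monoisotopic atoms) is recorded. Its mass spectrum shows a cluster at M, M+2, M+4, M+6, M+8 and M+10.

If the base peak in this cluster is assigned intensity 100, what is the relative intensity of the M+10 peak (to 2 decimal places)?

47.80

Binomial terms of (0.295 + 0.705)^5: M 0.0022, M+2 0.0267, M+4 0.1276, M+6 0.3049, M+8 0.3644, M+10 0.1742 → M+8 is the base peak.
P(M+8) = C(5,4) × 0.295^1 × 0.705^4 = 5 × 0.2950 × 0.24703385 = 0.364375 (base)
P(M+10) = C(5,5) × 0.295^0 × 0.705^5 = 1 × 1.0000 × 0.17415886 = 0.174159
Relative intensity = 0.174159 / 0.364375 × 100 = 47.80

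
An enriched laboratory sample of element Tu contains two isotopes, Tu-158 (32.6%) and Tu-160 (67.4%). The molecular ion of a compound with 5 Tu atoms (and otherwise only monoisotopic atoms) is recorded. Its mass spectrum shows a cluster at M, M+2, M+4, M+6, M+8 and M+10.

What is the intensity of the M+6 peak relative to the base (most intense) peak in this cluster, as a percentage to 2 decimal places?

(0.326 + 0.674)^5 gives M 0.0037, M+2 0.0381, M+4 0.1574, M+6 0.3254, M+8 0.3364, M+10 0.1391; the largest is M+8.
P(M+8) = C(5,4) × 0.326^1 × 0.674^4 = 5 × 0.3260 × 0.20636668 = 0.336378 (base)
P(M+6) = C(5,3) × 0.326^2 × 0.674^3 = 10 × 0.106276 × 0.30618202 = 0.325398
Relative intensity = 0.325398 / 0.336378 × 100 = 96.74

96.74%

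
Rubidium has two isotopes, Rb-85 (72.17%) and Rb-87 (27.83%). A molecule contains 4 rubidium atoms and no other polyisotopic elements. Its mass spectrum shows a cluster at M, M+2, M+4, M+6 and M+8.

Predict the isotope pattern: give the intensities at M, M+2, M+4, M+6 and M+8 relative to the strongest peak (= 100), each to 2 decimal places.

The 4 Rb atoms are independent, so intensities follow the terms of (0.7217 + 0.2783)^4.
P(M) = 0.7217^4 = 0.271286
P(M+2) = 4 × 0.7217^3 × 0.2783^1 = 0.418450
P(M+4) = 6 × 0.7217^2 × 0.2783^2 = 0.242042
P(M+6) = 4 × 0.7217^1 × 0.2783^3 = 0.062224
P(M+8) = 0.2783^4 = 0.005999
The M+2 peak is largest (0.418450); scaling to 100 gives 64.83 : 100.00 : 57.84 : 14.87 : 1.43.

64.83 : 100.00 : 57.84 : 14.87 : 1.43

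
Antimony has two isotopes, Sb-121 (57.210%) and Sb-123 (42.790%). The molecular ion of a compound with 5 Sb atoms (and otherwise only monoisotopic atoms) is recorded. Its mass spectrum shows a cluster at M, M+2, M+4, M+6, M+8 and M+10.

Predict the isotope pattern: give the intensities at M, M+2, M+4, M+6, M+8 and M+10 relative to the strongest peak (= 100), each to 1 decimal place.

17.9 : 66.8 : 100.0 : 74.8 : 28.0 : 4.2

The 5 Sb atoms are independent, so intensities follow the terms of (0.57210 + 0.42790)^5.
P(M) = 0.57210^5 = 0.061286
P(M+2) = 5 × 0.57210^4 × 0.42790^1 = 0.229192
P(M+4) = 10 × 0.57210^3 × 0.42790^2 = 0.342847
P(M+6) = 10 × 0.57210^2 × 0.42790^3 = 0.256431
P(M+8) = 5 × 0.57210^1 × 0.42790^4 = 0.095898
P(M+10) = 0.42790^5 = 0.014345
The M+4 peak is largest (0.342847); scaling to 100 gives 17.9 : 66.8 : 100.0 : 74.8 : 28.0 : 4.2.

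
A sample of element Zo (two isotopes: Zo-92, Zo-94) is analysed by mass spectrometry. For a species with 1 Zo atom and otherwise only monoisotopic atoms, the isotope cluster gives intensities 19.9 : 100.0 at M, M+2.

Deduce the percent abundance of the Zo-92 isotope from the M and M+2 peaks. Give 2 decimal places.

Write p for the Zo-92 fraction. I(M+2)/I(M) = [C(1,1)·p^0·(1−p)] / p^1 = 1·(1−p)/p = 100.0/19.9 = 5.0251
(1−p)/p = 5.0251/1 = 5.0251  ⇒  p = 1/(1 + 5.0251) = 0.1660
Zo-92: 16.60%, Zo-94: 83.40%.

16.60%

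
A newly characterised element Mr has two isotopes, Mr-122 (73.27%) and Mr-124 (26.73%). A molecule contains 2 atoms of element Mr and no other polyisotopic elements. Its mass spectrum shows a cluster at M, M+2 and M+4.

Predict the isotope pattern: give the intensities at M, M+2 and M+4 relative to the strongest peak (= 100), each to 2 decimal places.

Expanding (0.7327 + 0.2673)^2:
P(M) = 0.7327^2 = 0.536849
P(M+2) = 2 × 0.7327^1 × 0.2673^1 = 0.391701
P(M+4) = 0.2673^2 = 0.071449
The M peak is largest (0.536849); scaling to 100 gives 100.00 : 72.96 : 13.31.

100.00 : 72.96 : 13.31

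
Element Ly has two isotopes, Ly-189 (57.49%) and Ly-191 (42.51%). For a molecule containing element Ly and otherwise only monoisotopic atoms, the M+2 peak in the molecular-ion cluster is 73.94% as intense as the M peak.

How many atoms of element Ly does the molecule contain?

1

The M+2/M ratio from n Ly atoms is n · q/p = n · 0.4251/0.5749.
n = 0.7394 × 0.5749/0.4251 = 1.00 ≈ 1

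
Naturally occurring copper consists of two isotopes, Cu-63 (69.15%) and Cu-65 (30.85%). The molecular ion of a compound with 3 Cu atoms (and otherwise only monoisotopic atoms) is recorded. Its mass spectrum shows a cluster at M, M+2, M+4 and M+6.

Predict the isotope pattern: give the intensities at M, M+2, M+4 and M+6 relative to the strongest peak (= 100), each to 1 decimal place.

74.7 : 100.0 : 44.6 : 6.6

The 3 Cu atoms are independent, so intensities follow the terms of (0.6915 + 0.3085)^3.
P(M) = 0.6915^3 = 0.330656
P(M+2) = 3 × 0.6915^2 × 0.3085^1 = 0.442548
P(M+4) = 3 × 0.6915^1 × 0.3085^2 = 0.197435
P(M+6) = 0.3085^3 = 0.029361
The M+2 peak is largest (0.442548); scaling to 100 gives 74.7 : 100.0 : 44.6 : 6.6.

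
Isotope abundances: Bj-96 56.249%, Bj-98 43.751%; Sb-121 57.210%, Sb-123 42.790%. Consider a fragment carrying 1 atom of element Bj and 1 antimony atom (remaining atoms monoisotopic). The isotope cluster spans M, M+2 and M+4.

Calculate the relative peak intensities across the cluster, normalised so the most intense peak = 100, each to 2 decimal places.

Element Bj pattern (n=1): 0.56249 : 0.43751
Antimony pattern (n=1): 0.5721 : 0.4279
Convolve the two distributions (both contribute in 2-u steps):
  M: 0.56249×0.5721 = 0.321801
  M+2: 0.56249×0.4279 + 0.43751×0.5721 = 0.490989
  M+4: 0.43751×0.4279 = 0.187211
Scale to base peak (0.490989) = 100: 65.54 : 100.00 : 38.13

65.54 : 100.00 : 38.13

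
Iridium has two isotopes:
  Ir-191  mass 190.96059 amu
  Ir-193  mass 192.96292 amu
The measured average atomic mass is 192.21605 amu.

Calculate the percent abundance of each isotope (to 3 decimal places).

With x = fraction of Ir-191 (so Ir-193 is 1 − x):
190.96059·x + 192.96292·(1 − x) = 192.21605
(190.96059 − 192.96292)·x = 192.21605 − 192.96292
x = -0.74687 / -2.00233 = 0.37300 → 37.300% Ir-191, 62.700% Ir-193.

Ir-191: 37.300%, Ir-193: 62.700%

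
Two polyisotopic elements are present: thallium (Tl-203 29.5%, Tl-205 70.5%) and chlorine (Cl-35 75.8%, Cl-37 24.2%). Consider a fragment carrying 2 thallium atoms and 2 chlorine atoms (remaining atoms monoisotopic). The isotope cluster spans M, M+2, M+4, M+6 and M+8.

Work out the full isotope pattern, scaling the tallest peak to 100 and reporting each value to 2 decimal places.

Thallium pattern (n=2): 0.087025 : 0.41595 : 0.497025
Chlorine pattern (n=2): 0.574564 : 0.366872 : 0.058564
Convolve the two distributions (both contribute in 2-u steps):
  M: 0.087025×0.574564 = 0.050001
  M+2: 0.087025×0.366872 + 0.41595×0.574564 = 0.270917
  M+4: 0.087025×0.058564 + 0.41595×0.366872 + 0.497025×0.574564 = 0.443270
  M+6: 0.41595×0.058564 + 0.497025×0.366872 = 0.206704
  M+8: 0.497025×0.058564 = 0.029108
Scale to base peak (0.443270) = 100: 11.28 : 61.12 : 100.00 : 46.63 : 6.57

11.28 : 61.12 : 100.00 : 46.63 : 6.57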